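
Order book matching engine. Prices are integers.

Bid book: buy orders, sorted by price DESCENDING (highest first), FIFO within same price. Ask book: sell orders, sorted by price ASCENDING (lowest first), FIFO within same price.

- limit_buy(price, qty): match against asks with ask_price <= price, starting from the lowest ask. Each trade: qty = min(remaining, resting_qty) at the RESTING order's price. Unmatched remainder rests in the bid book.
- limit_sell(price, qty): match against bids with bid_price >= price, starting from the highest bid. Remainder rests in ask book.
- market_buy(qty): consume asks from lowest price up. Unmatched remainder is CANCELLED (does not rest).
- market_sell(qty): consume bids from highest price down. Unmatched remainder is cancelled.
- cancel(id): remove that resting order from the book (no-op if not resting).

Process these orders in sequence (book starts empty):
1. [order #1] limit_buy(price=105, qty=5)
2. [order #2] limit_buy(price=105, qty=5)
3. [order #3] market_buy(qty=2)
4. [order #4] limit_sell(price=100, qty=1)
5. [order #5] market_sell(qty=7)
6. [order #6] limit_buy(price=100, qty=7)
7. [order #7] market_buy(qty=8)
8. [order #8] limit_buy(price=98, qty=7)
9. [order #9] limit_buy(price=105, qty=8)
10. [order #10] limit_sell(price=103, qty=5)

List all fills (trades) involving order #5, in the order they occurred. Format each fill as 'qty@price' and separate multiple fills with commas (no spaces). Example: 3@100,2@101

After op 1 [order #1] limit_buy(price=105, qty=5): fills=none; bids=[#1:5@105] asks=[-]
After op 2 [order #2] limit_buy(price=105, qty=5): fills=none; bids=[#1:5@105 #2:5@105] asks=[-]
After op 3 [order #3] market_buy(qty=2): fills=none; bids=[#1:5@105 #2:5@105] asks=[-]
After op 4 [order #4] limit_sell(price=100, qty=1): fills=#1x#4:1@105; bids=[#1:4@105 #2:5@105] asks=[-]
After op 5 [order #5] market_sell(qty=7): fills=#1x#5:4@105 #2x#5:3@105; bids=[#2:2@105] asks=[-]
After op 6 [order #6] limit_buy(price=100, qty=7): fills=none; bids=[#2:2@105 #6:7@100] asks=[-]
After op 7 [order #7] market_buy(qty=8): fills=none; bids=[#2:2@105 #6:7@100] asks=[-]
After op 8 [order #8] limit_buy(price=98, qty=7): fills=none; bids=[#2:2@105 #6:7@100 #8:7@98] asks=[-]
After op 9 [order #9] limit_buy(price=105, qty=8): fills=none; bids=[#2:2@105 #9:8@105 #6:7@100 #8:7@98] asks=[-]
After op 10 [order #10] limit_sell(price=103, qty=5): fills=#2x#10:2@105 #9x#10:3@105; bids=[#9:5@105 #6:7@100 #8:7@98] asks=[-]

Answer: 4@105,3@105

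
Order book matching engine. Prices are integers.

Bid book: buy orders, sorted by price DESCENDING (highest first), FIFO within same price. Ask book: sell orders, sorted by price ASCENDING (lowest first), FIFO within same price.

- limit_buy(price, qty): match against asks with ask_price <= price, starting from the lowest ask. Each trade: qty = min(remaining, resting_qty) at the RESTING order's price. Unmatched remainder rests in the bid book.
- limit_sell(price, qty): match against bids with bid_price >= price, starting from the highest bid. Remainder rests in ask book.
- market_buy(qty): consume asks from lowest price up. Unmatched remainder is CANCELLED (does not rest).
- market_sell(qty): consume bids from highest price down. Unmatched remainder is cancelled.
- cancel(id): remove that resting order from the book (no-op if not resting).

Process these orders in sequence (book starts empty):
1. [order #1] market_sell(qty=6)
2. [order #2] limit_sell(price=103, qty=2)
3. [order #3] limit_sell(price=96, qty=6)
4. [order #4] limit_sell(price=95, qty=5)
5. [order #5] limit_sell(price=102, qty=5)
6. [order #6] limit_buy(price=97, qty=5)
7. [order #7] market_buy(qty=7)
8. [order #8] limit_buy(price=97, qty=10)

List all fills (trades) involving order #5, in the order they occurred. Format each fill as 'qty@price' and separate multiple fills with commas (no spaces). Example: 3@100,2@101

Answer: 1@102

Derivation:
After op 1 [order #1] market_sell(qty=6): fills=none; bids=[-] asks=[-]
After op 2 [order #2] limit_sell(price=103, qty=2): fills=none; bids=[-] asks=[#2:2@103]
After op 3 [order #3] limit_sell(price=96, qty=6): fills=none; bids=[-] asks=[#3:6@96 #2:2@103]
After op 4 [order #4] limit_sell(price=95, qty=5): fills=none; bids=[-] asks=[#4:5@95 #3:6@96 #2:2@103]
After op 5 [order #5] limit_sell(price=102, qty=5): fills=none; bids=[-] asks=[#4:5@95 #3:6@96 #5:5@102 #2:2@103]
After op 6 [order #6] limit_buy(price=97, qty=5): fills=#6x#4:5@95; bids=[-] asks=[#3:6@96 #5:5@102 #2:2@103]
After op 7 [order #7] market_buy(qty=7): fills=#7x#3:6@96 #7x#5:1@102; bids=[-] asks=[#5:4@102 #2:2@103]
After op 8 [order #8] limit_buy(price=97, qty=10): fills=none; bids=[#8:10@97] asks=[#5:4@102 #2:2@103]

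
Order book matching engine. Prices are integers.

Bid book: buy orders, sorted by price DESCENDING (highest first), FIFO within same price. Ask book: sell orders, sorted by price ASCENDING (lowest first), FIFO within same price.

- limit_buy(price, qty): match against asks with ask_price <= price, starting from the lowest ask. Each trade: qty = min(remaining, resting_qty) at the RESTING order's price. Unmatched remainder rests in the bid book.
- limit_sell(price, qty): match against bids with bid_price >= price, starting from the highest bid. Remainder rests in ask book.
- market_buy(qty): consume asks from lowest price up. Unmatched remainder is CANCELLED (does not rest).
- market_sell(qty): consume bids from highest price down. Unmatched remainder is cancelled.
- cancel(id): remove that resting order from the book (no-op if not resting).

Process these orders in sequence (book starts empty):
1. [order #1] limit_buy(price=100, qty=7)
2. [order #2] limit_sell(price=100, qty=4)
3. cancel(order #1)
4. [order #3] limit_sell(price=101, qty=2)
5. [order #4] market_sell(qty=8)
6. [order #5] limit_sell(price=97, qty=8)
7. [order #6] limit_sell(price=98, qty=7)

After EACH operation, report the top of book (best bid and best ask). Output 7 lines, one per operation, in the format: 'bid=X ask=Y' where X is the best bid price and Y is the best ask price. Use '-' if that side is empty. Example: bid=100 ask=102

Answer: bid=100 ask=-
bid=100 ask=-
bid=- ask=-
bid=- ask=101
bid=- ask=101
bid=- ask=97
bid=- ask=97

Derivation:
After op 1 [order #1] limit_buy(price=100, qty=7): fills=none; bids=[#1:7@100] asks=[-]
After op 2 [order #2] limit_sell(price=100, qty=4): fills=#1x#2:4@100; bids=[#1:3@100] asks=[-]
After op 3 cancel(order #1): fills=none; bids=[-] asks=[-]
After op 4 [order #3] limit_sell(price=101, qty=2): fills=none; bids=[-] asks=[#3:2@101]
After op 5 [order #4] market_sell(qty=8): fills=none; bids=[-] asks=[#3:2@101]
After op 6 [order #5] limit_sell(price=97, qty=8): fills=none; bids=[-] asks=[#5:8@97 #3:2@101]
After op 7 [order #6] limit_sell(price=98, qty=7): fills=none; bids=[-] asks=[#5:8@97 #6:7@98 #3:2@101]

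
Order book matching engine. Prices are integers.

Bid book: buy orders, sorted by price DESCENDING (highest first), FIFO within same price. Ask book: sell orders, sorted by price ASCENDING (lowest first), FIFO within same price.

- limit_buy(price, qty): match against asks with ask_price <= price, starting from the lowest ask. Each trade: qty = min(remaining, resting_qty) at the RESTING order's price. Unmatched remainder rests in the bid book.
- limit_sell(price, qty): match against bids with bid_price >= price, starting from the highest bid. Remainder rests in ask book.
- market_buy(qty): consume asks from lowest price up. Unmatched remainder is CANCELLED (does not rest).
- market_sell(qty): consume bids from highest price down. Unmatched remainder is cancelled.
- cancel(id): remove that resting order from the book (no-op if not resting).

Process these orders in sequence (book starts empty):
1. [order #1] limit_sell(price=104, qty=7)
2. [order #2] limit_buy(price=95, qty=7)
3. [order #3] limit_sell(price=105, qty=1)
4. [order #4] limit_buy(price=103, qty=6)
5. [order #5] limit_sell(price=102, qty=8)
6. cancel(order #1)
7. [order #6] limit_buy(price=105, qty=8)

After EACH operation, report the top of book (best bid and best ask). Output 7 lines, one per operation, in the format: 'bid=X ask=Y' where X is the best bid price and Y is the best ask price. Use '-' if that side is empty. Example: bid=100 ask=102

After op 1 [order #1] limit_sell(price=104, qty=7): fills=none; bids=[-] asks=[#1:7@104]
After op 2 [order #2] limit_buy(price=95, qty=7): fills=none; bids=[#2:7@95] asks=[#1:7@104]
After op 3 [order #3] limit_sell(price=105, qty=1): fills=none; bids=[#2:7@95] asks=[#1:7@104 #3:1@105]
After op 4 [order #4] limit_buy(price=103, qty=6): fills=none; bids=[#4:6@103 #2:7@95] asks=[#1:7@104 #3:1@105]
After op 5 [order #5] limit_sell(price=102, qty=8): fills=#4x#5:6@103; bids=[#2:7@95] asks=[#5:2@102 #1:7@104 #3:1@105]
After op 6 cancel(order #1): fills=none; bids=[#2:7@95] asks=[#5:2@102 #3:1@105]
After op 7 [order #6] limit_buy(price=105, qty=8): fills=#6x#5:2@102 #6x#3:1@105; bids=[#6:5@105 #2:7@95] asks=[-]

Answer: bid=- ask=104
bid=95 ask=104
bid=95 ask=104
bid=103 ask=104
bid=95 ask=102
bid=95 ask=102
bid=105 ask=-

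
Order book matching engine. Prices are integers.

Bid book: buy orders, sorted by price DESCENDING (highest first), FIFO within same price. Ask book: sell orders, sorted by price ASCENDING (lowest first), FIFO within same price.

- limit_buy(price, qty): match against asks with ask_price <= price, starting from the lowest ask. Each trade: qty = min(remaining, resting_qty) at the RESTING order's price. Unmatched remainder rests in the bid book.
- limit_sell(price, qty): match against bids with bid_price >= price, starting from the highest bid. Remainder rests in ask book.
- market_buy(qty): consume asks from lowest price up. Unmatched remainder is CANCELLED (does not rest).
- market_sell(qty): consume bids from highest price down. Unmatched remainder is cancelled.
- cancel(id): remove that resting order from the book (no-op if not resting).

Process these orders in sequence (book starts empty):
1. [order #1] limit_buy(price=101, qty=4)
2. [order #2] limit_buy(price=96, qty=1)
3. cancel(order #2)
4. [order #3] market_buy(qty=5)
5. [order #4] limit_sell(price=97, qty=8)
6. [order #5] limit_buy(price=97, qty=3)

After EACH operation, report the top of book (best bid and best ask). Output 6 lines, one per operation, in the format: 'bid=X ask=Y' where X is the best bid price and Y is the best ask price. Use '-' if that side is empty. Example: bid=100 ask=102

Answer: bid=101 ask=-
bid=101 ask=-
bid=101 ask=-
bid=101 ask=-
bid=- ask=97
bid=- ask=97

Derivation:
After op 1 [order #1] limit_buy(price=101, qty=4): fills=none; bids=[#1:4@101] asks=[-]
After op 2 [order #2] limit_buy(price=96, qty=1): fills=none; bids=[#1:4@101 #2:1@96] asks=[-]
After op 3 cancel(order #2): fills=none; bids=[#1:4@101] asks=[-]
After op 4 [order #3] market_buy(qty=5): fills=none; bids=[#1:4@101] asks=[-]
After op 5 [order #4] limit_sell(price=97, qty=8): fills=#1x#4:4@101; bids=[-] asks=[#4:4@97]
After op 6 [order #5] limit_buy(price=97, qty=3): fills=#5x#4:3@97; bids=[-] asks=[#4:1@97]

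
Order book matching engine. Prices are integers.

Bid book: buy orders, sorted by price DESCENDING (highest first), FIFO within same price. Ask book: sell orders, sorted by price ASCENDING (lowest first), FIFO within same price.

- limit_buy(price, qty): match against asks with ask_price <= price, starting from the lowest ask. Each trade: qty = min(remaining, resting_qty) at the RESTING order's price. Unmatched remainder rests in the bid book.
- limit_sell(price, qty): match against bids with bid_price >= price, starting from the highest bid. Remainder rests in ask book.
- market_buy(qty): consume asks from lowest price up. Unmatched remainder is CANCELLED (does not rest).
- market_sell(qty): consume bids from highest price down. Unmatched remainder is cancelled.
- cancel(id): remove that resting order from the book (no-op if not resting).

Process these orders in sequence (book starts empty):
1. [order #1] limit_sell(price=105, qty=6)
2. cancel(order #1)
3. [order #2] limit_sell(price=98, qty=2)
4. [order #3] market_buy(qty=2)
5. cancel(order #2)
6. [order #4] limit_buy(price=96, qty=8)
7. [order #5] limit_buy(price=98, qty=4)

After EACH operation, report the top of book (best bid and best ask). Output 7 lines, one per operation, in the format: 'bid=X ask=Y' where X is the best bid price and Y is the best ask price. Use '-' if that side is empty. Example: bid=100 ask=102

Answer: bid=- ask=105
bid=- ask=-
bid=- ask=98
bid=- ask=-
bid=- ask=-
bid=96 ask=-
bid=98 ask=-

Derivation:
After op 1 [order #1] limit_sell(price=105, qty=6): fills=none; bids=[-] asks=[#1:6@105]
After op 2 cancel(order #1): fills=none; bids=[-] asks=[-]
After op 3 [order #2] limit_sell(price=98, qty=2): fills=none; bids=[-] asks=[#2:2@98]
After op 4 [order #3] market_buy(qty=2): fills=#3x#2:2@98; bids=[-] asks=[-]
After op 5 cancel(order #2): fills=none; bids=[-] asks=[-]
After op 6 [order #4] limit_buy(price=96, qty=8): fills=none; bids=[#4:8@96] asks=[-]
After op 7 [order #5] limit_buy(price=98, qty=4): fills=none; bids=[#5:4@98 #4:8@96] asks=[-]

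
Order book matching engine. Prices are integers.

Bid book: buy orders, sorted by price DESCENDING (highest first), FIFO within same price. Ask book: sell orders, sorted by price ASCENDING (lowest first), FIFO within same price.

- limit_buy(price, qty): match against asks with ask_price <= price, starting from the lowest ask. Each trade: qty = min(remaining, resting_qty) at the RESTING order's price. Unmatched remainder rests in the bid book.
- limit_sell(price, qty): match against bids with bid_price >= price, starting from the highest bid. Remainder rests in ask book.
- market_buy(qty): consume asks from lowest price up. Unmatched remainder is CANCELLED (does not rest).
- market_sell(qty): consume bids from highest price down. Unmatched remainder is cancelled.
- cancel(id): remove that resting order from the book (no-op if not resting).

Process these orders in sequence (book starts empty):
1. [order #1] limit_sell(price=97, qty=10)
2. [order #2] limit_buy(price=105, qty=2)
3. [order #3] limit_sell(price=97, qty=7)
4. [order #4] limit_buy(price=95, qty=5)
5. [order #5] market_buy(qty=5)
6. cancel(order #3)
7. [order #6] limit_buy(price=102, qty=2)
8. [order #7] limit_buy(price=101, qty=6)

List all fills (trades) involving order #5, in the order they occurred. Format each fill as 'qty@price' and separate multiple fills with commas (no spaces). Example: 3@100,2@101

After op 1 [order #1] limit_sell(price=97, qty=10): fills=none; bids=[-] asks=[#1:10@97]
After op 2 [order #2] limit_buy(price=105, qty=2): fills=#2x#1:2@97; bids=[-] asks=[#1:8@97]
After op 3 [order #3] limit_sell(price=97, qty=7): fills=none; bids=[-] asks=[#1:8@97 #3:7@97]
After op 4 [order #4] limit_buy(price=95, qty=5): fills=none; bids=[#4:5@95] asks=[#1:8@97 #3:7@97]
After op 5 [order #5] market_buy(qty=5): fills=#5x#1:5@97; bids=[#4:5@95] asks=[#1:3@97 #3:7@97]
After op 6 cancel(order #3): fills=none; bids=[#4:5@95] asks=[#1:3@97]
After op 7 [order #6] limit_buy(price=102, qty=2): fills=#6x#1:2@97; bids=[#4:5@95] asks=[#1:1@97]
After op 8 [order #7] limit_buy(price=101, qty=6): fills=#7x#1:1@97; bids=[#7:5@101 #4:5@95] asks=[-]

Answer: 5@97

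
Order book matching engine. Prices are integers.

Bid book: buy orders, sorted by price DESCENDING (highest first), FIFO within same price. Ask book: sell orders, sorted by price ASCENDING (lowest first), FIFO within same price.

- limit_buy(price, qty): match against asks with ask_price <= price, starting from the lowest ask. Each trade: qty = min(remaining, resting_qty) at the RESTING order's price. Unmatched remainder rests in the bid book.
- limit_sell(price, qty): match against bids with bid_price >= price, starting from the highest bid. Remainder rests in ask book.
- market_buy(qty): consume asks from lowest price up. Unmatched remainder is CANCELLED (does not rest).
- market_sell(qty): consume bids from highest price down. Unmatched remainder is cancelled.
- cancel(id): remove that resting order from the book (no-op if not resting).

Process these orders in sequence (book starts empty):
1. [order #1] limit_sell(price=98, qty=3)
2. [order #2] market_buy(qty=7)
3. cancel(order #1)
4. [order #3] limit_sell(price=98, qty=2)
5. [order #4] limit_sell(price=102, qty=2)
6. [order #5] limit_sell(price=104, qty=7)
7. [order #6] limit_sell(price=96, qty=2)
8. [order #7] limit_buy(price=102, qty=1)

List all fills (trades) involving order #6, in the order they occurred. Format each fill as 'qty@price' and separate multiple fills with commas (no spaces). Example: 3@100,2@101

Answer: 1@96

Derivation:
After op 1 [order #1] limit_sell(price=98, qty=3): fills=none; bids=[-] asks=[#1:3@98]
After op 2 [order #2] market_buy(qty=7): fills=#2x#1:3@98; bids=[-] asks=[-]
After op 3 cancel(order #1): fills=none; bids=[-] asks=[-]
After op 4 [order #3] limit_sell(price=98, qty=2): fills=none; bids=[-] asks=[#3:2@98]
After op 5 [order #4] limit_sell(price=102, qty=2): fills=none; bids=[-] asks=[#3:2@98 #4:2@102]
After op 6 [order #5] limit_sell(price=104, qty=7): fills=none; bids=[-] asks=[#3:2@98 #4:2@102 #5:7@104]
After op 7 [order #6] limit_sell(price=96, qty=2): fills=none; bids=[-] asks=[#6:2@96 #3:2@98 #4:2@102 #5:7@104]
After op 8 [order #7] limit_buy(price=102, qty=1): fills=#7x#6:1@96; bids=[-] asks=[#6:1@96 #3:2@98 #4:2@102 #5:7@104]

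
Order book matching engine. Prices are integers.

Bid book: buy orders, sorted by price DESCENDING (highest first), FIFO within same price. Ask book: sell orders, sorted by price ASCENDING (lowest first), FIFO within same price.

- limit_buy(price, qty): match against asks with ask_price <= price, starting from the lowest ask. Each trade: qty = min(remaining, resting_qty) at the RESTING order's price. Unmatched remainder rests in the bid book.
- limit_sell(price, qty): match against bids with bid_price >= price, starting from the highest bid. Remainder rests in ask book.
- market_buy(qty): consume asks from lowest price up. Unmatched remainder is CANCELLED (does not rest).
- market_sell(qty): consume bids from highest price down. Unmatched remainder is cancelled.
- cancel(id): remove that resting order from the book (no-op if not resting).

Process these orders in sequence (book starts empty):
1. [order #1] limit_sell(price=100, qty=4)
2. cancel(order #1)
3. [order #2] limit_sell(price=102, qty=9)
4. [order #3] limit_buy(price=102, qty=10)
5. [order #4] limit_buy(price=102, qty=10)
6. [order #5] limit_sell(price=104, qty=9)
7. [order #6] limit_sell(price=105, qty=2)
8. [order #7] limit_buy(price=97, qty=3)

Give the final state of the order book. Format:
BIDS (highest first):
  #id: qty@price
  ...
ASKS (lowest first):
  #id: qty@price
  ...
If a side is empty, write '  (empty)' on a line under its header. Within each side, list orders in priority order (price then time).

Answer: BIDS (highest first):
  #3: 1@102
  #4: 10@102
  #7: 3@97
ASKS (lowest first):
  #5: 9@104
  #6: 2@105

Derivation:
After op 1 [order #1] limit_sell(price=100, qty=4): fills=none; bids=[-] asks=[#1:4@100]
After op 2 cancel(order #1): fills=none; bids=[-] asks=[-]
After op 3 [order #2] limit_sell(price=102, qty=9): fills=none; bids=[-] asks=[#2:9@102]
After op 4 [order #3] limit_buy(price=102, qty=10): fills=#3x#2:9@102; bids=[#3:1@102] asks=[-]
After op 5 [order #4] limit_buy(price=102, qty=10): fills=none; bids=[#3:1@102 #4:10@102] asks=[-]
After op 6 [order #5] limit_sell(price=104, qty=9): fills=none; bids=[#3:1@102 #4:10@102] asks=[#5:9@104]
After op 7 [order #6] limit_sell(price=105, qty=2): fills=none; bids=[#3:1@102 #4:10@102] asks=[#5:9@104 #6:2@105]
After op 8 [order #7] limit_buy(price=97, qty=3): fills=none; bids=[#3:1@102 #4:10@102 #7:3@97] asks=[#5:9@104 #6:2@105]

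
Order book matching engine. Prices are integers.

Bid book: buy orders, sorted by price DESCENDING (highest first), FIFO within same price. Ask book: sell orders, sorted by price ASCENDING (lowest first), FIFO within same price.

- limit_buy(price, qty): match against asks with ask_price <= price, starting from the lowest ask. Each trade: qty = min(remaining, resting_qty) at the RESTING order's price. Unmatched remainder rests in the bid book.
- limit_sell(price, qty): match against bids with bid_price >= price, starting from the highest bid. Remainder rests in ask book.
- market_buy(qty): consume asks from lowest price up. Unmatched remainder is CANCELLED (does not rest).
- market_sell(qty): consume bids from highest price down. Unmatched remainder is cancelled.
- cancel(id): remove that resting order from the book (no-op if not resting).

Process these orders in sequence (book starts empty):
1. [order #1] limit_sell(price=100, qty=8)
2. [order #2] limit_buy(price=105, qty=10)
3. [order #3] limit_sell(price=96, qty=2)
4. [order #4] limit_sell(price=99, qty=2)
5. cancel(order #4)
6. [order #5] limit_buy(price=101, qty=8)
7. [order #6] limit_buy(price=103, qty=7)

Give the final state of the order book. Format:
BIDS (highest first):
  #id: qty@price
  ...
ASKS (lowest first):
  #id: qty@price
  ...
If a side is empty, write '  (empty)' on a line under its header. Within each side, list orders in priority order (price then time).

After op 1 [order #1] limit_sell(price=100, qty=8): fills=none; bids=[-] asks=[#1:8@100]
After op 2 [order #2] limit_buy(price=105, qty=10): fills=#2x#1:8@100; bids=[#2:2@105] asks=[-]
After op 3 [order #3] limit_sell(price=96, qty=2): fills=#2x#3:2@105; bids=[-] asks=[-]
After op 4 [order #4] limit_sell(price=99, qty=2): fills=none; bids=[-] asks=[#4:2@99]
After op 5 cancel(order #4): fills=none; bids=[-] asks=[-]
After op 6 [order #5] limit_buy(price=101, qty=8): fills=none; bids=[#5:8@101] asks=[-]
After op 7 [order #6] limit_buy(price=103, qty=7): fills=none; bids=[#6:7@103 #5:8@101] asks=[-]

Answer: BIDS (highest first):
  #6: 7@103
  #5: 8@101
ASKS (lowest first):
  (empty)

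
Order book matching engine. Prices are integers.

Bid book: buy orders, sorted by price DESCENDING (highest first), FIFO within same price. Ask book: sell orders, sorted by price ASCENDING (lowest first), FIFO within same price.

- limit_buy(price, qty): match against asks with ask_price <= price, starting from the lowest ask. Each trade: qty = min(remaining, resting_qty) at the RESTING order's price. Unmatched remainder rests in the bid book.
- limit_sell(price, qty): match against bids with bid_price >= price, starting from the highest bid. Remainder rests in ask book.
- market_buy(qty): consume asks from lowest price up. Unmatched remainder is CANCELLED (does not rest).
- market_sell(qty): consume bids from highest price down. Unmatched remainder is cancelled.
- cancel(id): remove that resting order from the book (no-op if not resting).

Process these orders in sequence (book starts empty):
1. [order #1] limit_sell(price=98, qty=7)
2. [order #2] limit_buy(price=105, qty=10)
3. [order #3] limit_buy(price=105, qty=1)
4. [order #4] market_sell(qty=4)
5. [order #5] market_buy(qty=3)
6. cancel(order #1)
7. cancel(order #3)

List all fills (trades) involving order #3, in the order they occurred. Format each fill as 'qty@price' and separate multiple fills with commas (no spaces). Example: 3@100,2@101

After op 1 [order #1] limit_sell(price=98, qty=7): fills=none; bids=[-] asks=[#1:7@98]
After op 2 [order #2] limit_buy(price=105, qty=10): fills=#2x#1:7@98; bids=[#2:3@105] asks=[-]
After op 3 [order #3] limit_buy(price=105, qty=1): fills=none; bids=[#2:3@105 #3:1@105] asks=[-]
After op 4 [order #4] market_sell(qty=4): fills=#2x#4:3@105 #3x#4:1@105; bids=[-] asks=[-]
After op 5 [order #5] market_buy(qty=3): fills=none; bids=[-] asks=[-]
After op 6 cancel(order #1): fills=none; bids=[-] asks=[-]
After op 7 cancel(order #3): fills=none; bids=[-] asks=[-]

Answer: 1@105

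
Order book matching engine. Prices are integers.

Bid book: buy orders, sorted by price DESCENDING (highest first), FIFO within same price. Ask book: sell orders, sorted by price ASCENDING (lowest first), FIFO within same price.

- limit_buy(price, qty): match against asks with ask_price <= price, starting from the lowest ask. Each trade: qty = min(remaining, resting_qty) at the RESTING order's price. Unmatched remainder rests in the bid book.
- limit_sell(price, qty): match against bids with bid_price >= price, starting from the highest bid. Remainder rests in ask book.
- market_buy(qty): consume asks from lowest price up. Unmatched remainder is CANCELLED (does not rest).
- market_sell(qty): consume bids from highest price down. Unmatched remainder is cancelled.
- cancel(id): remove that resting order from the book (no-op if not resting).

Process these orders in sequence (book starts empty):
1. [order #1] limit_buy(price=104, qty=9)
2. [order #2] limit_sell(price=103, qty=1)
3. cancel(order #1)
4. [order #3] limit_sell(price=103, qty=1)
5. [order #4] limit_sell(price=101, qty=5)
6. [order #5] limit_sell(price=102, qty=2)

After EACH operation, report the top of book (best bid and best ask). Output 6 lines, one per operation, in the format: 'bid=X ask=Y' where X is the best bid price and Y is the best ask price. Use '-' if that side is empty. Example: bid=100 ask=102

After op 1 [order #1] limit_buy(price=104, qty=9): fills=none; bids=[#1:9@104] asks=[-]
After op 2 [order #2] limit_sell(price=103, qty=1): fills=#1x#2:1@104; bids=[#1:8@104] asks=[-]
After op 3 cancel(order #1): fills=none; bids=[-] asks=[-]
After op 4 [order #3] limit_sell(price=103, qty=1): fills=none; bids=[-] asks=[#3:1@103]
After op 5 [order #4] limit_sell(price=101, qty=5): fills=none; bids=[-] asks=[#4:5@101 #3:1@103]
After op 6 [order #5] limit_sell(price=102, qty=2): fills=none; bids=[-] asks=[#4:5@101 #5:2@102 #3:1@103]

Answer: bid=104 ask=-
bid=104 ask=-
bid=- ask=-
bid=- ask=103
bid=- ask=101
bid=- ask=101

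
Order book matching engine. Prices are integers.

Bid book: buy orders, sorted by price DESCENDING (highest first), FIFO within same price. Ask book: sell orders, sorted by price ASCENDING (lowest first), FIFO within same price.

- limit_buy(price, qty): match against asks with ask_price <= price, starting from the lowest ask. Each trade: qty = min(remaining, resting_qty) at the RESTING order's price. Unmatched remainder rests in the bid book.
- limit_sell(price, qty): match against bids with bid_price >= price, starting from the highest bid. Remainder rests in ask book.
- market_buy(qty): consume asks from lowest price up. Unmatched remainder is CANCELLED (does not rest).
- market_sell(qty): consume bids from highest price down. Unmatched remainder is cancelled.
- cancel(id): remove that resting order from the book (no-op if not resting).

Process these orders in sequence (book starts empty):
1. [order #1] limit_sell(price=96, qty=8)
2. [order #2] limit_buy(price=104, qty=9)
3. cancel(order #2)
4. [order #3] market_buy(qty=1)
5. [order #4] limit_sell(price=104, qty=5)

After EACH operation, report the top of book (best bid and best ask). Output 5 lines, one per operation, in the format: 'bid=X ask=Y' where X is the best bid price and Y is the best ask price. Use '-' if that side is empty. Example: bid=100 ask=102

After op 1 [order #1] limit_sell(price=96, qty=8): fills=none; bids=[-] asks=[#1:8@96]
After op 2 [order #2] limit_buy(price=104, qty=9): fills=#2x#1:8@96; bids=[#2:1@104] asks=[-]
After op 3 cancel(order #2): fills=none; bids=[-] asks=[-]
After op 4 [order #3] market_buy(qty=1): fills=none; bids=[-] asks=[-]
After op 5 [order #4] limit_sell(price=104, qty=5): fills=none; bids=[-] asks=[#4:5@104]

Answer: bid=- ask=96
bid=104 ask=-
bid=- ask=-
bid=- ask=-
bid=- ask=104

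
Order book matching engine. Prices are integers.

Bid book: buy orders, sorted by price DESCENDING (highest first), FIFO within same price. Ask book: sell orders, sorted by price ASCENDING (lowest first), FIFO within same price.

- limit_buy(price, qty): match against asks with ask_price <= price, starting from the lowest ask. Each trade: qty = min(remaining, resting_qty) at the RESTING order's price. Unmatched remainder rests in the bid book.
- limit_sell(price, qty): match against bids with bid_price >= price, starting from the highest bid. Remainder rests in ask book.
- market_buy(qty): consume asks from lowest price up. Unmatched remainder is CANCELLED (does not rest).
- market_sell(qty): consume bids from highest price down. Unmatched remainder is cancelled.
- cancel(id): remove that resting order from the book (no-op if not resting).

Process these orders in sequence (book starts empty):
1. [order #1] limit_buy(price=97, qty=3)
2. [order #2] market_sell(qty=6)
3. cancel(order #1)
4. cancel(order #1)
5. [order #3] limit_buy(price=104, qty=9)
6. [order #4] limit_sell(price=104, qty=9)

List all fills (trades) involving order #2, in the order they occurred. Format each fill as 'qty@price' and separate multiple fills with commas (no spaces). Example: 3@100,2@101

After op 1 [order #1] limit_buy(price=97, qty=3): fills=none; bids=[#1:3@97] asks=[-]
After op 2 [order #2] market_sell(qty=6): fills=#1x#2:3@97; bids=[-] asks=[-]
After op 3 cancel(order #1): fills=none; bids=[-] asks=[-]
After op 4 cancel(order #1): fills=none; bids=[-] asks=[-]
After op 5 [order #3] limit_buy(price=104, qty=9): fills=none; bids=[#3:9@104] asks=[-]
After op 6 [order #4] limit_sell(price=104, qty=9): fills=#3x#4:9@104; bids=[-] asks=[-]

Answer: 3@97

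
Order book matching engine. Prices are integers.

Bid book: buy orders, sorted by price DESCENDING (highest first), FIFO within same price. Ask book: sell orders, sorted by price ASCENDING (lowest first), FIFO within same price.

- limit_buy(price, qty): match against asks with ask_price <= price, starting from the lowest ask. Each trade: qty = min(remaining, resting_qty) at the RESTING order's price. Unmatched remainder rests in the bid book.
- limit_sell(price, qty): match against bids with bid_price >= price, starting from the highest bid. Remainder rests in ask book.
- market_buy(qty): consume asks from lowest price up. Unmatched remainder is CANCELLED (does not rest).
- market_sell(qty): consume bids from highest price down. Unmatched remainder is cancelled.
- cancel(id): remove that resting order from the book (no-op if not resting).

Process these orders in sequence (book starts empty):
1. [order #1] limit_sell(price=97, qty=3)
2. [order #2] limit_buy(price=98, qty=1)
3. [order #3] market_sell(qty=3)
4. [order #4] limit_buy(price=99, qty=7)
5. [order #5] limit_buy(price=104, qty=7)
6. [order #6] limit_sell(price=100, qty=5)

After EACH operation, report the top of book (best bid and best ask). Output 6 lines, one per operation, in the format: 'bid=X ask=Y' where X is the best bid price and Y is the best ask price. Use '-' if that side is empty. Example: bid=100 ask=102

After op 1 [order #1] limit_sell(price=97, qty=3): fills=none; bids=[-] asks=[#1:3@97]
After op 2 [order #2] limit_buy(price=98, qty=1): fills=#2x#1:1@97; bids=[-] asks=[#1:2@97]
After op 3 [order #3] market_sell(qty=3): fills=none; bids=[-] asks=[#1:2@97]
After op 4 [order #4] limit_buy(price=99, qty=7): fills=#4x#1:2@97; bids=[#4:5@99] asks=[-]
After op 5 [order #5] limit_buy(price=104, qty=7): fills=none; bids=[#5:7@104 #4:5@99] asks=[-]
After op 6 [order #6] limit_sell(price=100, qty=5): fills=#5x#6:5@104; bids=[#5:2@104 #4:5@99] asks=[-]

Answer: bid=- ask=97
bid=- ask=97
bid=- ask=97
bid=99 ask=-
bid=104 ask=-
bid=104 ask=-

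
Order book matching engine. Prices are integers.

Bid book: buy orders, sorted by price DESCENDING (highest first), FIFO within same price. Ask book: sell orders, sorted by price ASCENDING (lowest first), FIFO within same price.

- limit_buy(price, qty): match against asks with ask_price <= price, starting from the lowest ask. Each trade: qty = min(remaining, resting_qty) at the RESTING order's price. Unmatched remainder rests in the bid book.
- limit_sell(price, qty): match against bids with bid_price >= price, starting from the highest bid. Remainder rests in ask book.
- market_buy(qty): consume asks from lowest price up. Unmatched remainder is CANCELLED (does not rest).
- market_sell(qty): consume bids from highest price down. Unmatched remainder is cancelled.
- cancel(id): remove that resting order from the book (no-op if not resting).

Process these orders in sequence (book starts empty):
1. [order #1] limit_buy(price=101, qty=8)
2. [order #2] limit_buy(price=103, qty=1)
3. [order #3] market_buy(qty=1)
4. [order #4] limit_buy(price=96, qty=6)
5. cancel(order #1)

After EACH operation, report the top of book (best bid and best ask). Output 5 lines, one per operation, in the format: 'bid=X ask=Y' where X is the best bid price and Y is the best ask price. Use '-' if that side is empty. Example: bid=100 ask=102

Answer: bid=101 ask=-
bid=103 ask=-
bid=103 ask=-
bid=103 ask=-
bid=103 ask=-

Derivation:
After op 1 [order #1] limit_buy(price=101, qty=8): fills=none; bids=[#1:8@101] asks=[-]
After op 2 [order #2] limit_buy(price=103, qty=1): fills=none; bids=[#2:1@103 #1:8@101] asks=[-]
After op 3 [order #3] market_buy(qty=1): fills=none; bids=[#2:1@103 #1:8@101] asks=[-]
After op 4 [order #4] limit_buy(price=96, qty=6): fills=none; bids=[#2:1@103 #1:8@101 #4:6@96] asks=[-]
After op 5 cancel(order #1): fills=none; bids=[#2:1@103 #4:6@96] asks=[-]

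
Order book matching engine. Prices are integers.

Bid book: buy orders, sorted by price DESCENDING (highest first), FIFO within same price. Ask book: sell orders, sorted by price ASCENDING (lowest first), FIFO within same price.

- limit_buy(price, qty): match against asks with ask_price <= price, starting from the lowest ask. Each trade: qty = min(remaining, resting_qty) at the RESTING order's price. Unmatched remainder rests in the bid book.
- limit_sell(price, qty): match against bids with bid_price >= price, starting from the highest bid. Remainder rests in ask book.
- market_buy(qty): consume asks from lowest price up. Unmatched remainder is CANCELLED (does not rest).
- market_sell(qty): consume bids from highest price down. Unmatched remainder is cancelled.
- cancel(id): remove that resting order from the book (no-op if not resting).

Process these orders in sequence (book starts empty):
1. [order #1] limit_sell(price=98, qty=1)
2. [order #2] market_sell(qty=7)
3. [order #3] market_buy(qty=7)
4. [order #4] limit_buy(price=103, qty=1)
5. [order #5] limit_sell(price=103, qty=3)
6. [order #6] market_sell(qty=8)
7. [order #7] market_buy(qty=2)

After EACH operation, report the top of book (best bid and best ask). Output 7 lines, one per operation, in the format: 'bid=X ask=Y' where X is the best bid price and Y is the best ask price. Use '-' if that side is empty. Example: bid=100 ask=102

After op 1 [order #1] limit_sell(price=98, qty=1): fills=none; bids=[-] asks=[#1:1@98]
After op 2 [order #2] market_sell(qty=7): fills=none; bids=[-] asks=[#1:1@98]
After op 3 [order #3] market_buy(qty=7): fills=#3x#1:1@98; bids=[-] asks=[-]
After op 4 [order #4] limit_buy(price=103, qty=1): fills=none; bids=[#4:1@103] asks=[-]
After op 5 [order #5] limit_sell(price=103, qty=3): fills=#4x#5:1@103; bids=[-] asks=[#5:2@103]
After op 6 [order #6] market_sell(qty=8): fills=none; bids=[-] asks=[#5:2@103]
After op 7 [order #7] market_buy(qty=2): fills=#7x#5:2@103; bids=[-] asks=[-]

Answer: bid=- ask=98
bid=- ask=98
bid=- ask=-
bid=103 ask=-
bid=- ask=103
bid=- ask=103
bid=- ask=-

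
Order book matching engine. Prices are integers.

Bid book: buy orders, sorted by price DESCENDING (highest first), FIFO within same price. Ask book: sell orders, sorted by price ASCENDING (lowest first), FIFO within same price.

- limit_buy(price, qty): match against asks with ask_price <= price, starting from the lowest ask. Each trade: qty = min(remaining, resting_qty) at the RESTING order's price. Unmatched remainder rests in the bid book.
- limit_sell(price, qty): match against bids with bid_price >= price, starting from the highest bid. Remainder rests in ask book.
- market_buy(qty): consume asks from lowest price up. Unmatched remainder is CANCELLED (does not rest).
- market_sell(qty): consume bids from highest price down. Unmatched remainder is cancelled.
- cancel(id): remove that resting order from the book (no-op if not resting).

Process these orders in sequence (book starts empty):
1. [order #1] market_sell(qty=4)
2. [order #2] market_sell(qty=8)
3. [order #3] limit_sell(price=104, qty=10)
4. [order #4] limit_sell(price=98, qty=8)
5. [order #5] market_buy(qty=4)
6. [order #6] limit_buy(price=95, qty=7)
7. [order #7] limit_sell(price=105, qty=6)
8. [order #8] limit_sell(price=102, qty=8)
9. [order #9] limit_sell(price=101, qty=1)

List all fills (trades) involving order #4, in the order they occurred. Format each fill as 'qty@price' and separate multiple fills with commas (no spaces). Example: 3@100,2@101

After op 1 [order #1] market_sell(qty=4): fills=none; bids=[-] asks=[-]
After op 2 [order #2] market_sell(qty=8): fills=none; bids=[-] asks=[-]
After op 3 [order #3] limit_sell(price=104, qty=10): fills=none; bids=[-] asks=[#3:10@104]
After op 4 [order #4] limit_sell(price=98, qty=8): fills=none; bids=[-] asks=[#4:8@98 #3:10@104]
After op 5 [order #5] market_buy(qty=4): fills=#5x#4:4@98; bids=[-] asks=[#4:4@98 #3:10@104]
After op 6 [order #6] limit_buy(price=95, qty=7): fills=none; bids=[#6:7@95] asks=[#4:4@98 #3:10@104]
After op 7 [order #7] limit_sell(price=105, qty=6): fills=none; bids=[#6:7@95] asks=[#4:4@98 #3:10@104 #7:6@105]
After op 8 [order #8] limit_sell(price=102, qty=8): fills=none; bids=[#6:7@95] asks=[#4:4@98 #8:8@102 #3:10@104 #7:6@105]
After op 9 [order #9] limit_sell(price=101, qty=1): fills=none; bids=[#6:7@95] asks=[#4:4@98 #9:1@101 #8:8@102 #3:10@104 #7:6@105]

Answer: 4@98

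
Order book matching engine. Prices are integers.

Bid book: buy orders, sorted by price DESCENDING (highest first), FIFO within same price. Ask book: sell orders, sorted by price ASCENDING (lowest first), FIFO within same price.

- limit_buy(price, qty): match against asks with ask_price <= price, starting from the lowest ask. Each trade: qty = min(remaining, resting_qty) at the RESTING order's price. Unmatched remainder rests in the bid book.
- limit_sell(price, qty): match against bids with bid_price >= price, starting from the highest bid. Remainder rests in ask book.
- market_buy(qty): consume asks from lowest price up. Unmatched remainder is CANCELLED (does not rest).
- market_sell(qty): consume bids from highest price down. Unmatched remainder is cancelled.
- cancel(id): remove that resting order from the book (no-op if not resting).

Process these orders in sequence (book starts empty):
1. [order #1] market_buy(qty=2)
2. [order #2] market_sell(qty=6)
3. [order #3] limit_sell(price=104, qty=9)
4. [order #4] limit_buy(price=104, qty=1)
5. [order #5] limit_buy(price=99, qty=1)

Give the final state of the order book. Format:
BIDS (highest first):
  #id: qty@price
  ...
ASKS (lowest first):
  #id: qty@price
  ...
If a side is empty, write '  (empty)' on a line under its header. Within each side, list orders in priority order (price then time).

Answer: BIDS (highest first):
  #5: 1@99
ASKS (lowest first):
  #3: 8@104

Derivation:
After op 1 [order #1] market_buy(qty=2): fills=none; bids=[-] asks=[-]
After op 2 [order #2] market_sell(qty=6): fills=none; bids=[-] asks=[-]
After op 3 [order #3] limit_sell(price=104, qty=9): fills=none; bids=[-] asks=[#3:9@104]
After op 4 [order #4] limit_buy(price=104, qty=1): fills=#4x#3:1@104; bids=[-] asks=[#3:8@104]
After op 5 [order #5] limit_buy(price=99, qty=1): fills=none; bids=[#5:1@99] asks=[#3:8@104]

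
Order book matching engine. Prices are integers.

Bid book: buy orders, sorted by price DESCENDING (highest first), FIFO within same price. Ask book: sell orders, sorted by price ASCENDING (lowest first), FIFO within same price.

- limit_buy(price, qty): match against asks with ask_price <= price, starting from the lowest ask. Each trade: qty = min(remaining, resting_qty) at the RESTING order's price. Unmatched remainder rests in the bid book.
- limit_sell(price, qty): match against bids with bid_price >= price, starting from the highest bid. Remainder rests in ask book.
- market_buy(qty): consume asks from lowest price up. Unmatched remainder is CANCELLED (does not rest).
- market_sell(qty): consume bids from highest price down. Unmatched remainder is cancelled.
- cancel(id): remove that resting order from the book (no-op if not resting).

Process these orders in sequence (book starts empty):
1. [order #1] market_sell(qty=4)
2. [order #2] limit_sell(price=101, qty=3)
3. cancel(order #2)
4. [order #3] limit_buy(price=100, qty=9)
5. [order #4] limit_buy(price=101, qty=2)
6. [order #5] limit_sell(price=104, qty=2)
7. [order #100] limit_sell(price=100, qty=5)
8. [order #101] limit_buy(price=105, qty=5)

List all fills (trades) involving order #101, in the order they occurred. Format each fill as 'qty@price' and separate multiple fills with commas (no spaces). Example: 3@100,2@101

Answer: 2@104

Derivation:
After op 1 [order #1] market_sell(qty=4): fills=none; bids=[-] asks=[-]
After op 2 [order #2] limit_sell(price=101, qty=3): fills=none; bids=[-] asks=[#2:3@101]
After op 3 cancel(order #2): fills=none; bids=[-] asks=[-]
After op 4 [order #3] limit_buy(price=100, qty=9): fills=none; bids=[#3:9@100] asks=[-]
After op 5 [order #4] limit_buy(price=101, qty=2): fills=none; bids=[#4:2@101 #3:9@100] asks=[-]
After op 6 [order #5] limit_sell(price=104, qty=2): fills=none; bids=[#4:2@101 #3:9@100] asks=[#5:2@104]
After op 7 [order #100] limit_sell(price=100, qty=5): fills=#4x#100:2@101 #3x#100:3@100; bids=[#3:6@100] asks=[#5:2@104]
After op 8 [order #101] limit_buy(price=105, qty=5): fills=#101x#5:2@104; bids=[#101:3@105 #3:6@100] asks=[-]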